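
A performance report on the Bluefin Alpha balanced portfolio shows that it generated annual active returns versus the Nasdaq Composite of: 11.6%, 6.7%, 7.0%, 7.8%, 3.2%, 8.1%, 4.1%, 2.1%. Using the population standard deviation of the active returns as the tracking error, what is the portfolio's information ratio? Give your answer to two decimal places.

r̄ = (11.6 + 6.7 + 7 + 7.8 + 3.2 + 8.1 + 4.1 + 2.1) / 8 = 50.60 / 8 = 6.3250%
Σ(r − r̄)² = (11.6 − 6.3250)² + (6.7 − 6.3250)² + (7 − 6.3250)² + … = 66.3150
population σ = √(66.3150 / 8) = √8.2894 = 2.8791%
IR = r̄ / tracking error = 6.3250 / 2.8791 = 2.1969

2.20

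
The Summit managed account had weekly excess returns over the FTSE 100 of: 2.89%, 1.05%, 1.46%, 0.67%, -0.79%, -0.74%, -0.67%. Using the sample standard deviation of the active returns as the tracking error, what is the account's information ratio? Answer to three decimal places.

r̄ = (2.89 + 1.05 + 1.46 + 0.67 − 0.79 − 0.74 − 0.67) / 7 = 0.5529%
Sample σ = √[Σ(r − r̄)² / 6] = √[11.5161 / 6] = √1.9194 = 1.3854%
IR = r̄ / tracking error = 0.5529 / 1.3854 = 0.3991

0.399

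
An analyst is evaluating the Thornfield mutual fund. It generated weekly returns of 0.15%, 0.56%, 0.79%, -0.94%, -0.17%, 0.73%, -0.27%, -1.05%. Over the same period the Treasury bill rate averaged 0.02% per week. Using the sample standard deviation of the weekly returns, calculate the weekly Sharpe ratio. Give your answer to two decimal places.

μ = (0.15 + 0.56 + 0.79 − 0.94 − 0.17 + 0.73 − 0.27 − 1.05) / 8 = -0.0250%
Sample σ = √[Σ(r − μ)² / 7] = √[3.5760 / 7] = √0.5109 = 0.7148%
Sharpe = (μ − rf) / σ = (-0.0250 − 0.02) / 0.7148 = -0.0450 / 0.7148 = -0.0630

-0.06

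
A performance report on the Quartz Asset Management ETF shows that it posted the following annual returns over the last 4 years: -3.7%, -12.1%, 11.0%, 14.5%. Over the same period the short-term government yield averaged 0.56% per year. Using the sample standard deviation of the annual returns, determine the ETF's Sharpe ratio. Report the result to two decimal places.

0.15

μ = (-3.7 − 12.1 + 11 + 14.5) / 4 = 2.4250%
Σ(r − μ)² = (-3.7 − 2.4250)² + (-12.1 − 2.4250)² + (11 − 2.4250)² + … = 467.8275
sample σ = √(467.8275 / 3) = √155.9425 = 12.4877%
Sharpe = (μ − rf) / σ = (2.4250 − 0.56) / 12.4877 = 1.8650 / 12.4877 = 0.1493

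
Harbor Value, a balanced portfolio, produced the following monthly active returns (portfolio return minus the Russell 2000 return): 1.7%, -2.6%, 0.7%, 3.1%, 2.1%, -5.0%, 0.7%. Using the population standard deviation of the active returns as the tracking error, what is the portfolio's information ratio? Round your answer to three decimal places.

0.038

r̄ = (1.7 − 2.6 + 0.7 + 3.1 + 2.1 − 5 + 0.7) / 7 = 0.70 / 7 = 0.1000%
Population σ = √[Σ(r − r̄)² / 7] = √[49.5800 / 7] = √7.0829 = 2.6614%
IR = r̄ / tracking error = 0.1000 / 2.6614 = 0.0376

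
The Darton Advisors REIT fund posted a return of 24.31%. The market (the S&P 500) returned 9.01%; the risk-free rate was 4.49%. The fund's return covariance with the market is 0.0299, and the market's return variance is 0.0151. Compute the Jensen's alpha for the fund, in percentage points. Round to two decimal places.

10.87

β = Cov / Var = 0.0299 / 0.0151 = 1.9801
E[R] = Rf + β(Rm − Rf) = 4.49% + 1.9801 × (9.01% − 4.49%) = 13.4401%
α = Rp − E[R] = 24.31% − 13.4401% = 10.8699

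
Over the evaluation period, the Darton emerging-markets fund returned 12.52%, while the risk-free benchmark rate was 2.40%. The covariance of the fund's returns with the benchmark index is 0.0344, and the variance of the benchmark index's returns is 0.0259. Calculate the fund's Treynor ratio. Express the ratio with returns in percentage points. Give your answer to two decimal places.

β = Cov / Var = 0.0344 / 0.0259 = 1.3282
Treynor = (Rp − Rf) / β = (12.52% − 2.40%) / 1.3282 = 10.12 / 1.3282 = 7.6193

7.62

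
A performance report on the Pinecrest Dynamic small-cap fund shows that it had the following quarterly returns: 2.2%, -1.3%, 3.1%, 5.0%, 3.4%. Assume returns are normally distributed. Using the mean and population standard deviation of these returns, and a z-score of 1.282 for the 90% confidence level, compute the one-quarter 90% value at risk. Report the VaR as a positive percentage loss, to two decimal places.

r̄ = (2.2 − 1.3 + 3.1 + 5 + 3.4) / 5 = 12.40 / 5 = 2.4800%
Population σ = √[Σ(r − r̄)² / 5] = √[21.9480 / 5] = √4.3896 = 2.0951%
VaR = −(r̄ − z·σ) = −(2.4800 − 1.282 × 2.0951) = −(-0.2059) = 0.2059%

0.21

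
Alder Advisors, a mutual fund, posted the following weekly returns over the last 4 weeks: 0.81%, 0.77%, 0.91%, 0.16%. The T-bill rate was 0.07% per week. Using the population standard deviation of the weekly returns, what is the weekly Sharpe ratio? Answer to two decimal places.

2.01

μ = (0.81 + 0.77 + 0.91 + 0.16) / 4 = 0.6625%
Population σ = √[Σ(r − μ)² / 4] = √[0.3471 / 4] = √0.0868 = 0.2946%
Sharpe = (μ − rf) / σ = (0.6625 − 0.07) / 0.2946 = 0.5925 / 0.2946 = 2.0112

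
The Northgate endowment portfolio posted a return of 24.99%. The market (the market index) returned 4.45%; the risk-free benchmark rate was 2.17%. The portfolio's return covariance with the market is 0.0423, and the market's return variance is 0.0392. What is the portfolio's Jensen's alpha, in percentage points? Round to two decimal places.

β = Cov / Var = 0.0423 / 0.0392 = 1.0791
E[R] = Rf + β(Rm − Rf) = 2.17% + 1.0791 × (4.45% − 2.17%) = 4.6303%
α = Rp − E[R] = 24.99% − 4.6303% = 20.3597

20.36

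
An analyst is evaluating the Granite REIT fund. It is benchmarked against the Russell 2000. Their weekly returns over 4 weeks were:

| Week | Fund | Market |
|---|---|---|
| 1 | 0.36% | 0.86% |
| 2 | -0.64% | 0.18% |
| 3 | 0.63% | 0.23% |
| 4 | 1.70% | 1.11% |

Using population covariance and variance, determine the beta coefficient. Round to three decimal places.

r̄p = 0.5125%,  r̄m = 0.5950%
Cov = Σ(rp − r̄p)(rm − r̄m) / 4 = 0.2516
Var(rm) = Σ(rm − r̄m)² / 4 = 0.1602
β = Cov / Var = 0.2516 / 0.1602 = 1.5705

1.571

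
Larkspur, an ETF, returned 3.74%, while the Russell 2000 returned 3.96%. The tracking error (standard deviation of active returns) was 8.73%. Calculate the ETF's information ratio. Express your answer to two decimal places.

-0.03

IR = (Rp − Rb) / TE = (3.74% − 3.96%) / 8.73% = -0.22% / 8.73% = -0.0252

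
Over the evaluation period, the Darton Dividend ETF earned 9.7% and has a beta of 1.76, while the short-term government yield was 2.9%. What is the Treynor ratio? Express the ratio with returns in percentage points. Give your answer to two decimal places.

Treynor = (Rp − Rf) / β = (9.7% − 2.9%) / 1.76 = 6.80 / 1.76 = 3.8636

3.86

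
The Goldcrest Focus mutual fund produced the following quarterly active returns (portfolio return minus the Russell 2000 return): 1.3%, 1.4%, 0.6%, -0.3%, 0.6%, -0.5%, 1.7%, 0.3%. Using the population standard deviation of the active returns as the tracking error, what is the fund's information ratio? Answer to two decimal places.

0.86

Mean return r̄ = 5.10 / 8 = 0.6375%
Σ(r − r̄)² = (1.3 − 0.6375)² + (1.4 − 0.6375)² + (0.6 − 0.6375)² + … = 4.4388
population σ = √(4.4388 / 8) = √0.5549 = 0.7449%
IR = r̄ / tracking error = 0.6375 / 0.7449 = 0.8558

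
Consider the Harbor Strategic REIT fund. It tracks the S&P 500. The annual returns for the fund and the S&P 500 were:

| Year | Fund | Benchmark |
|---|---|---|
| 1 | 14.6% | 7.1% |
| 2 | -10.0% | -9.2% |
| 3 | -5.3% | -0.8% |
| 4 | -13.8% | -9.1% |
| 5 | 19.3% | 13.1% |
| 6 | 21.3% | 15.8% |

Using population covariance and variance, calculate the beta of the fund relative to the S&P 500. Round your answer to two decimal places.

r̄p = 4.3500%,  r̄m = 2.8167%
Cov = Σ(rp − r̄p)(rm − r̄m) / 6 = 140.2225
Var(rm) = Σ(rm − r̄m)² / 6 = 98.6914
β = Cov / Var = 140.2225 / 98.6914 = 1.4208

1.42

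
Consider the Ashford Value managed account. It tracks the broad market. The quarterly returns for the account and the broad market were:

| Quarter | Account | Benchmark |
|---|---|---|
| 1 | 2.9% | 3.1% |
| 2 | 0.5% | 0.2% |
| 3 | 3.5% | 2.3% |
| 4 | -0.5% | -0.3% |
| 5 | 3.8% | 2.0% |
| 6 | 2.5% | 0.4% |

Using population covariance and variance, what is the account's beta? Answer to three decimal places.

r̄p = 2.1167%,  r̄m = 1.2833%
Cov = Σ(rp − r̄p)(rm − r̄m) / 6 = 1.5986
Var(rm) = Σ(rm − r̄m)² / 6 = 1.5514
β = Cov / Var = 1.5986 / 1.5514 = 1.0304

1.030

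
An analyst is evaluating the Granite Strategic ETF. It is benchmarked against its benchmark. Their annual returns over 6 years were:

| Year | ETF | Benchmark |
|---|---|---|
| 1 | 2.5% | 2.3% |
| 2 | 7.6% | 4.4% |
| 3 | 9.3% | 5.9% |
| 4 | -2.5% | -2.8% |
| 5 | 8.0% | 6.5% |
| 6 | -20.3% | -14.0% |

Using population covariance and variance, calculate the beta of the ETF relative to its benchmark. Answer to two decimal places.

r̄p = 0.7667%,  r̄m = 0.3833%
Cov = Σ(rp − r̄p)(rm − r̄m) / 6 = 72.5828
Var(rm) = Σ(rm − r̄m)² / 6 = 50.7781
β = Cov / Var = 72.5828 / 50.7781 = 1.4294

1.43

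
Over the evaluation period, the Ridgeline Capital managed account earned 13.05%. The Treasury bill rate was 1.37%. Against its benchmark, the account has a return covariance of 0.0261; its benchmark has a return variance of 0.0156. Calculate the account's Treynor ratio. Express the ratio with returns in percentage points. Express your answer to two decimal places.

β = Cov / Var = 0.0261 / 0.0156 = 1.6731
Treynor = (Rp − Rf) / β = (13.05% − 1.37%) / 1.6731 = 11.68 / 1.6731 = 6.9811

6.98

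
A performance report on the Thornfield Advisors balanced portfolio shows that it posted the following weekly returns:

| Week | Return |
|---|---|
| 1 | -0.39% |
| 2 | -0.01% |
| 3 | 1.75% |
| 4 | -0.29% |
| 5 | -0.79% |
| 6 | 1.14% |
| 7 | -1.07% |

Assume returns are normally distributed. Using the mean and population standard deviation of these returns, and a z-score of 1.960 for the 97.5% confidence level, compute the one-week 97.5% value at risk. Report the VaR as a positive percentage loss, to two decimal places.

μ = (-0.39 − 0.01 + 1.75 − 0.29 − 0.79 + 1.14 − 1.07) / 7 = 0.340 / 7 = 0.0486%
Σ(r − μ)² = (-0.39 − 0.0486)² + (-0.01 − 0.0486)² + (1.75 − 0.0486)² + … = 6.3509
σ = √[6.3509 / 7] = 0.9525%
VaR = −(μ − z·σ) = −(0.0486 − 1.960 × 0.9525) = −(-1.8183) = 1.8183%

1.82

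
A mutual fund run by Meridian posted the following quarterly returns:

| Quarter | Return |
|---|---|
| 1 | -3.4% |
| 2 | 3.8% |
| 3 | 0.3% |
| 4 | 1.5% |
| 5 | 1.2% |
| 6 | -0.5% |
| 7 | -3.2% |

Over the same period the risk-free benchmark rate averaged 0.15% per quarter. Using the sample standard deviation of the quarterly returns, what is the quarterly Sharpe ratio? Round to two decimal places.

-0.07

Mean return r̄ = -0.30 / 7 = -0.0429%
Sample std dev = √[40.2571 / 6] = 2.5903%
Sharpe = (r̄ − rf) / σ = (-0.0429 − 0.15) / 2.5903 = -0.1929 / 2.5903 = -0.0745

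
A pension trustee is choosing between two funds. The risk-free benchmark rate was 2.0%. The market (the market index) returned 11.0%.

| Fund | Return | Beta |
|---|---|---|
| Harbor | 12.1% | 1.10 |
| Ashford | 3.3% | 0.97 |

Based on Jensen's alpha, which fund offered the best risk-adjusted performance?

Harbor: α = 12.1% − [2.0% + 1.10 × (11.0% − 2.0%)] = 0.200
Ashford: α = 3.3% − [2.0% + 0.97 × (11.0% − 2.0%)] = -7.430
Highest: Harbor (0.200).

Harbor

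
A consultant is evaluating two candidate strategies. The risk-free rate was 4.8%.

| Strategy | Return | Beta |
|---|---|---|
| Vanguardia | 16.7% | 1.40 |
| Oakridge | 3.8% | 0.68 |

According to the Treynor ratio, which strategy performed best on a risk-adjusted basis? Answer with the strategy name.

Vanguardia: Treynor = (16.7% − 4.8%) / 1.40 = 8.500
Oakridge: Treynor = (3.8% − 4.8%) / 0.68 = -1.471
Highest: Vanguardia (8.500).

Vanguardia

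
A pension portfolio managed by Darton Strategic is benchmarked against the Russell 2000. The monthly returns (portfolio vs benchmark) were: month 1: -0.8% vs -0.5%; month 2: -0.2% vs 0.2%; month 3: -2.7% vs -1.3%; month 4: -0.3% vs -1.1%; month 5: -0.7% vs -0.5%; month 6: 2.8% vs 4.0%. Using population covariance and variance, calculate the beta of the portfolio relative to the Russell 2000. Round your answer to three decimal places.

r̄p = -0.3167%,  r̄m = 0.1333%
Cov = Σ(rp − r̄p)(rm − r̄m) / 6 = 2.6672
Var(rm) = Σ(rm − r̄m)² / 6 = 3.2222
β = Cov / Var = 2.6672 / 3.2222 = 0.8278

0.828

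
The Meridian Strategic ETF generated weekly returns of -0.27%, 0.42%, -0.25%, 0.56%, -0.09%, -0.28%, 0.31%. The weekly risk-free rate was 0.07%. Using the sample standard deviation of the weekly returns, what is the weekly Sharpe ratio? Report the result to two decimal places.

Mean return r̄ = 0.400 / 7 = 0.0571%
Σ(r − r̄)² = (-0.27 − 0.0571)² + (0.42 − 0.0571)² + (-0.25 − 0.0571)² + … = 0.7851
σ = √[0.7851 / 6] = 0.3617%
Sharpe = (r̄ − rf) / σ = (0.0571 − 0.07) / 0.3617 = -0.0129 / 0.3617 = -0.0357

-0.04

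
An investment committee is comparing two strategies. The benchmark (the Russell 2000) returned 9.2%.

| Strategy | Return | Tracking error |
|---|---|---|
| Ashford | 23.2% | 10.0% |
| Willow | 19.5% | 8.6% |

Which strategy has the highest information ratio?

Ashford

Ashford: IR = (23.2% − 9.2%) / 10.0% = 1.400
Willow: IR = (19.5% − 9.2%) / 8.6% = 1.198
Highest: Ashford (1.400).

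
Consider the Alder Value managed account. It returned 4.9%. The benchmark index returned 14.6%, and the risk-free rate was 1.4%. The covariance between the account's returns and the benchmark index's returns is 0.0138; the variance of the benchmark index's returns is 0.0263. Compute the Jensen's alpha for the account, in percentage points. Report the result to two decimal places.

-3.43

β = Cov / Var = 0.0138 / 0.0263 = 0.5247
E[R] = Rf + β(Rm − Rf) = 1.4% + 0.5247 × (14.6% − 1.4%) = 8.3260%
α = Rp − E[R] = 4.9% − 8.3260% = -3.4260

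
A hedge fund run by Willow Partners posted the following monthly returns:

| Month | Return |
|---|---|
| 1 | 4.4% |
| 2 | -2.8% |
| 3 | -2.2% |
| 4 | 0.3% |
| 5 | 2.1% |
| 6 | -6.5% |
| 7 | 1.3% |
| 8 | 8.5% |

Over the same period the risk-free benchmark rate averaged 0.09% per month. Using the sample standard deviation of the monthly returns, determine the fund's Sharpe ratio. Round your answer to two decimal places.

0.12

μ = (4.4 − 2.8 − 2.2 + 0.3 + 2.1 − 6.5 + 1.3 + 8.5) / 8 = 5.10 / 8 = 0.6375%
Sample σ = √[Σ(r − μ)² / 7] = √[149.4788 / 7] = √21.3541 = 4.6210%
Sharpe = (μ − rf) / σ = (0.6375 − 0.09) / 4.6210 = 0.5475 / 4.6210 = 0.1185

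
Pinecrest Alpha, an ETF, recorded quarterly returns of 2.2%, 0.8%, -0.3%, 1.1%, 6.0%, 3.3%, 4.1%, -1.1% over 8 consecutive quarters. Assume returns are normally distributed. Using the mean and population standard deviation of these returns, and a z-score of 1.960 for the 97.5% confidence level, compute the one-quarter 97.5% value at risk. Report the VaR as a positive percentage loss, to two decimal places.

r̄ = (2.2 + 0.8 − 0.3 + 1.1 + 6 + 3.3 + 4.1 − 1.1) / 8 = 2.0125%
Σ(r − r̄)² = (2.2 − 2.0125)² + (0.8 − 2.0125)² + … = 39.2888
σ = √[39.2888 / 8] = 2.2161%
VaR = −(r̄ − z·σ) = −(2.0125 − 1.960 × 2.2161) = −(-2.3311) = 2.3311%

2.33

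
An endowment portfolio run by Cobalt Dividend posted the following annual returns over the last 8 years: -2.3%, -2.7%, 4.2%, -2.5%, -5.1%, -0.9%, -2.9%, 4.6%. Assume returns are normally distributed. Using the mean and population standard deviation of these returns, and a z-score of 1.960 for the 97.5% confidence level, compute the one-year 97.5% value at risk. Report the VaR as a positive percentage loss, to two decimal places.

μ = (-2.3 − 2.7 + 4.2 − 2.5 − 5.1 − 0.9 − 2.9 + 4.6) / 8 = -0.9500%
Population std dev = √[85.6400 / 8] = 3.2718%
VaR = −(μ − z·σ) = −(-0.9500 − 1.960 × 3.2718) = −(-7.3627) = 7.3627%

7.36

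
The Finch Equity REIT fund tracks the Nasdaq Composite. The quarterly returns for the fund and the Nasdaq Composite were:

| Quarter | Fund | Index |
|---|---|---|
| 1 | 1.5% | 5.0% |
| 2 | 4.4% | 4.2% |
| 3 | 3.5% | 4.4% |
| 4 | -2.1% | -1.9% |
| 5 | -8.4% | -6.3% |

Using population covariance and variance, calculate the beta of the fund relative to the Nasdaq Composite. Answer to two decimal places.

r̄p = -0.2200%,  r̄m = 1.0800%
Cov = Σ(rp − r̄p)(rm − r̄m) / 5 = 19.8956
Var(rm) = Σ(rm − r̄m)² / 5 = 19.8936
β = Cov / Var = 19.8956 / 19.8936 = 1.0001

1.00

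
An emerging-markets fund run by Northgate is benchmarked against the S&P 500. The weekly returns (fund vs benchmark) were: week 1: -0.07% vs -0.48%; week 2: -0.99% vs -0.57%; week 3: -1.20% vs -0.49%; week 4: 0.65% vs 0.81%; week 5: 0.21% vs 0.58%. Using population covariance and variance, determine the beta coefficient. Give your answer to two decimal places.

1.00

r̄p = -0.2800%,  r̄m = -0.0300%
Cov = Σ(rp − r̄p)(rm − r̄m) / 5 = 0.3584
Var(rm) = Σ(rm − r̄m)² / 5 = 0.3567
β = Cov / Var = 0.3584 / 0.3567 = 1.0048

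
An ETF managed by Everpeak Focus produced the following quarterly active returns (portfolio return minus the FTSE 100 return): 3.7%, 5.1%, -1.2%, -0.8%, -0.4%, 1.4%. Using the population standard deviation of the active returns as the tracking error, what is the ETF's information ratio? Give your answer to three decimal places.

0.548

r̄ = (3.7 + 5.1 − 1.2 − 0.8 − 0.4 + 1.4) / 6 = 7.80 / 6 = 1.3000%
Population σ = √[Σ(r − r̄)² / 6] = √[33.7600 / 6] = √5.6267 = 2.3721%
IR = r̄ / tracking error = 1.3000 / 2.3721 = 0.5480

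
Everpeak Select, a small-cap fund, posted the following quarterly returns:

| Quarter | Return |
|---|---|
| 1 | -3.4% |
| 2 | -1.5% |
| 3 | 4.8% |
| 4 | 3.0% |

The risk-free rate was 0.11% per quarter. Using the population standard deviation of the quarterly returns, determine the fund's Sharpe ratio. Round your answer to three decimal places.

0.186

μ = (-3.4 − 1.5 + 4.8 + 3) / 4 = 2.90 / 4 = 0.7250%
Σ(r − μ)² = 43.7475; population σ = √(43.7475/4) = 3.3071%
Sharpe = (μ − rf) / σ = (0.7250 − 0.11) / 3.3071 = 0.6150 / 3.3071 = 0.1860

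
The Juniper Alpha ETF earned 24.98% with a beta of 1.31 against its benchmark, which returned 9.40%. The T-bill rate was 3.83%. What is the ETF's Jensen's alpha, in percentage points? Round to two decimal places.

13.85

CAPM expected return = Rf + β(Rm − Rf) = 3.83% + 1.31 × (9.40% − 3.83%) = 3.83 + 1.31 × 5.57 = 11.1267%
Jensen's α = Rp − E[R] = 24.98% − 11.1267% = 13.8533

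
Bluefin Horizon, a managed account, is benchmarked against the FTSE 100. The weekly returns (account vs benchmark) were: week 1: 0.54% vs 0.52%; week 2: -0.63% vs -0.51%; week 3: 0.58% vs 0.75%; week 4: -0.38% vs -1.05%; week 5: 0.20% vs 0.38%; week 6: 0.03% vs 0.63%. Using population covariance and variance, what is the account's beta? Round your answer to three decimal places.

r̄p = 0.0567%,  r̄m = 0.1200%
Cov = Σ(rp − r̄p)(rm − r̄m) / 6 = 0.2484
Var(rm) = Σ(rm − r̄m)² / 6 = 0.4417
β = Cov / Var = 0.2484 / 0.4417 = 0.5624

0.562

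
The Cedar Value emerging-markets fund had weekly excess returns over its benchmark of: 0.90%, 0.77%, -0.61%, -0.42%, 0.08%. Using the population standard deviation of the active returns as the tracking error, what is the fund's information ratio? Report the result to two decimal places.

0.24

Mean return r̄ = 0.720 / 5 = 0.1440%
Σ(r − r̄)² = 1.8541; population σ = √(1.8541/5) = 0.6089%
IR = r̄ / tracking error = 0.1440 / 0.6089 = 0.2365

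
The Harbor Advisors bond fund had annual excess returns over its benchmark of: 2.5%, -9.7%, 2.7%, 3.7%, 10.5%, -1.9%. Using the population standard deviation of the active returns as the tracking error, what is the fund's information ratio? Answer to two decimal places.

r̄ = (2.5 − 9.7 + 2.7 + 3.7 + 10.5 − 1.9) / 6 = 7.80 / 6 = 1.3000%
Σ(r − r̄)² = 225.0400; population σ = √(225.0400/6) = 6.1243%
IR = r̄ / tracking error = 1.3000 / 6.1243 = 0.2123

0.21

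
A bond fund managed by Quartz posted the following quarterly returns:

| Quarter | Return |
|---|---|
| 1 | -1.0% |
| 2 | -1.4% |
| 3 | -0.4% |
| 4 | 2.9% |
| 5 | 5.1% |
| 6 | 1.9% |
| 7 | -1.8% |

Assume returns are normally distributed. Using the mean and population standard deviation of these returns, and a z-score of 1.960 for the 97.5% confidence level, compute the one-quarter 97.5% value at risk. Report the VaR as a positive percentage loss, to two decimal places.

3.95

μ = (-1 − 1.4 − 0.4 + 2.9 + 5.1 + 1.9 − 1.8) / 7 = 0.7571%
Population σ = √[Σ(r − μ)² / 7] = √[40.3771 / 7] = √5.7682 = 2.4017%
VaR = −(μ − z·σ) = −(0.7571 − 1.960 × 2.4017) = −(-3.9502) = 3.9502%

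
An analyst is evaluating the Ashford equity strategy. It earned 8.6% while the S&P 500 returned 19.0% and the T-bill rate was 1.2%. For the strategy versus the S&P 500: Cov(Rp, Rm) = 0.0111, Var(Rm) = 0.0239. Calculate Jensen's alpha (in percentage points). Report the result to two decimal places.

-0.87

β = Cov / Var = 0.0111 / 0.0239 = 0.4644
E[R] = Rf + β(Rm − Rf) = 1.2% + 0.4644 × (19.0% − 1.2%) = 9.4663%
α = Rp − E[R] = 8.6% − 9.4663% = -0.8663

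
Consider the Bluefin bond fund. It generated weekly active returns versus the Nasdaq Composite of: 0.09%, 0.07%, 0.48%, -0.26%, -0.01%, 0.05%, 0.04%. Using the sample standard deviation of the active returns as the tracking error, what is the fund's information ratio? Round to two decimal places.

0.30

Mean return r̄ = 0.460 / 7 = 0.0657%
Σ(r − r̄)² = 0.2850; sample σ = √(0.2850/6) = 0.2179%
IR = r̄ / tracking error = 0.0657 / 0.2179 = 0.3015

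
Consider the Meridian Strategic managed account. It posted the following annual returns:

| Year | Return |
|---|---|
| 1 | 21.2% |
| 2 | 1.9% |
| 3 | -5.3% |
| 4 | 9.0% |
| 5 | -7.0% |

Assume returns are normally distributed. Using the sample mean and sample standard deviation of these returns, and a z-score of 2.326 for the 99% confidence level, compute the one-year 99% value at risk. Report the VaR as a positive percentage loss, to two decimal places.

r̄ = (21.2 + 1.9 − 5.3 + 9 − 7) / 5 = 19.80 / 5 = 3.9600%
Σ(r − r̄)² = (21.2 − 3.9600)² + (1.9 − 3.9600)² + (-5.3 − 3.9600)² + … = 532.7320
σ = √[532.7320 / 4] = 11.5405%
VaR = −(r̄ − z·σ) = −(3.9600 − 2.326 × 11.5405) = −(-22.8832) = 22.8832%

22.88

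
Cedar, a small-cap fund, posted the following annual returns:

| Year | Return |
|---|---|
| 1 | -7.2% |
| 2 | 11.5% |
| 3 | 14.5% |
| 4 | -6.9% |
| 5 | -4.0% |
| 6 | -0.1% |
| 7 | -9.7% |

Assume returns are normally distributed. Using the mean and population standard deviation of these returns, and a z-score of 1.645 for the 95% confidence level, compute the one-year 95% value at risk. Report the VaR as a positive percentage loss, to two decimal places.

μ = (-7.2 + 11.5 + 14.5 − 6.9 − 4 − 0.1 − 9.7) / 7 = -1.90 / 7 = -0.2714%
Population std dev = √[551.5343 / 7] = 8.8764%
VaR = −(μ − z·σ) = −(-0.2714 − 1.645 × 8.8764) = −(-14.8731) = 14.8731%

14.87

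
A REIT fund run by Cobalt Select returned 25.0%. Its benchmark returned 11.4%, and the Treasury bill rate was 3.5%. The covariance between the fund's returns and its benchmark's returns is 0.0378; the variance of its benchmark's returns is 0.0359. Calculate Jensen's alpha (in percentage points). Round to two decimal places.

β = Cov / Var = 0.0378 / 0.0359 = 1.0529
E[R] = Rf + β(Rm − Rf) = 3.5% + 1.0529 × (11.4% − 3.5%) = 11.8179%
α = Rp − E[R] = 25.0% − 11.8179% = 13.1821

13.18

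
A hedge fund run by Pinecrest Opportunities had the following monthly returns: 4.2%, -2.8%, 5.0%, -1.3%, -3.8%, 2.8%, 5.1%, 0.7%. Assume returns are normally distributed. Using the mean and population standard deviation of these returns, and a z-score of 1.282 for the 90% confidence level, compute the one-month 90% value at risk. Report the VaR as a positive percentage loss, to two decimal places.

3.03

r̄ = (4.2 − 2.8 + 5 − 1.3 − 3.8 + 2.8 + 5.1 + 0.7) / 8 = 9.90 / 8 = 1.2375%
Σ(r − r̄)² = 88.6988; population σ = √(88.6988/8) = 3.3298%
VaR = −(r̄ − z·σ) = −(1.2375 − 1.282 × 3.3298) = −(-3.0313) = 3.0313%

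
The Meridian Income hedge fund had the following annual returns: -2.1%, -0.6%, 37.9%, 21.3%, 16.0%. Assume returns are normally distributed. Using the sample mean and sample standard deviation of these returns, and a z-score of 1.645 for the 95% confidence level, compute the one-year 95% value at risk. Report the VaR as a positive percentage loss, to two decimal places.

r̄ = (-2.1 − 0.6 + 37.9 + 21.3 + 16) / 5 = 14.5000%
Σ(r − r̄)² = 1099.6200; sample σ = √(1099.6200/4) = 16.5803%
VaR = −(r̄ − z·σ) = −(14.5000 − 1.645 × 16.5803) = −(-12.7746) = 12.7746%

12.77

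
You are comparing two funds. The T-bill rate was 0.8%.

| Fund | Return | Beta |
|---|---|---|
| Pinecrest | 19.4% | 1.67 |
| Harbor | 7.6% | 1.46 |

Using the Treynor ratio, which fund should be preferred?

Pinecrest

Pinecrest: Treynor = (19.4% − 0.8%) / 1.67 = 11.138
Harbor: Treynor = (7.6% − 0.8%) / 1.46 = 4.658
Highest: Pinecrest (11.138).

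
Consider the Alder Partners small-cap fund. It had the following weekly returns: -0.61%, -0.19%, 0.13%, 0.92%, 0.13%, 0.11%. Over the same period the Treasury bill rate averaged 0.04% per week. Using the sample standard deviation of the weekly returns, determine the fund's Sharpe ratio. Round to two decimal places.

0.08

r̄ = (-0.61 − 0.19 + 0.13 + 0.92 + 0.13 + 0.11) / 6 = 0.490 / 6 = 0.0817%
Σ(r − r̄)² = 1.2605; sample σ = √(1.2605/5) = 0.5021%
Sharpe = (r̄ − rf) / σ = (0.0817 − 0.04) / 0.5021 = 0.0417 / 0.5021 = 0.0831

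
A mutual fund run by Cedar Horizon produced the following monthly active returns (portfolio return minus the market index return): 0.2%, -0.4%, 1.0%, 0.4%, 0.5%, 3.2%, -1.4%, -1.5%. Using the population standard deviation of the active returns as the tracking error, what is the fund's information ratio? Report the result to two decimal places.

0.18

r̄ = (0.2 − 0.4 + 1 + 0.4 + 0.5 + 3.2 − 1.4 − 1.5) / 8 = 2.00 / 8 = 0.2500%
Σ(r − r̄)² = (0.2 − 0.2500)² + (-0.4 − 0.2500)² + (1 − 0.2500)² + … = 15.5600
σ = √[15.5600 / 8] = 1.3946%
IR = r̄ / tracking error = 0.2500 / 1.3946 = 0.1793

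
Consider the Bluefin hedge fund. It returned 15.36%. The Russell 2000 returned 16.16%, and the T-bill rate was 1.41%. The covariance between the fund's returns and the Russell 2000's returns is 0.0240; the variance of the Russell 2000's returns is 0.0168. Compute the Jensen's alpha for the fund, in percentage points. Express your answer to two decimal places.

-7.12

β = Cov / Var = 0.0240 / 0.0168 = 1.4286
E[R] = Rf + β(Rm − Rf) = 1.41% + 1.4286 × (16.16% − 1.41%) = 22.4819%
α = Rp − E[R] = 15.36% − 22.4819% = -7.1219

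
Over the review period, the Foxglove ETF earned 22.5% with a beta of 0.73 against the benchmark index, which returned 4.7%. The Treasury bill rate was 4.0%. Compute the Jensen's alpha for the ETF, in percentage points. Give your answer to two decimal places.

CAPM expected return = Rf + β(Rm − Rf) = 4.0% + 0.73 × (4.7% − 4.0%) = 4 + 0.73 × 0.70 = 4.5110%
Jensen's α = Rp − E[R] = 22.5% − 4.5110% = 17.9890

17.99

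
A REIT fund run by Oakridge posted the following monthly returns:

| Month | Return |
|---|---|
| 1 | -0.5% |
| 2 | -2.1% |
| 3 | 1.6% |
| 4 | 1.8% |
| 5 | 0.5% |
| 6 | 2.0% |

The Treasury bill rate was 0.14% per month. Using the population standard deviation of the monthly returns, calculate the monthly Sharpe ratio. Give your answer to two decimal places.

r̄ = (-0.5 − 2.1 + 1.6 + 1.8 + 0.5 + 2) / 6 = 3.30 / 6 = 0.5500%
Σ(r − r̄)² = (-0.5 − 0.5500)² + (-2.1 − 0.5500)² + (1.6 − 0.5500)² + … = 12.8950
population σ = √(12.8950 / 6) = √2.1492 = 1.4660%
Sharpe = (r̄ − rf) / σ = (0.5500 − 0.14) / 1.4660 = 0.4100 / 1.4660 = 0.2797

0.28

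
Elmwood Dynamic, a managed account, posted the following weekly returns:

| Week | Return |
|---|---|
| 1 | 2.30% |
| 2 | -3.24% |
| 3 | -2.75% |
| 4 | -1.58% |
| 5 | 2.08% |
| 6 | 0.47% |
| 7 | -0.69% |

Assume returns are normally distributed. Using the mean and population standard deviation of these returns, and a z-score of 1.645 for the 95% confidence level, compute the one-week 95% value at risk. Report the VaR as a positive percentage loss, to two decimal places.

3.85

r̄ = (2.3 − 3.24 − 2.75 − 1.58 + 2.08 + 0.47 − 0.69) / 7 = -0.4871%
Σ(r − r̄)² = 29.2087; population σ = √(29.2087/7) = 2.0427%
VaR = −(r̄ − z·σ) = −(-0.4871 − 1.645 × 2.0427) = −(-3.8473) = 3.8473%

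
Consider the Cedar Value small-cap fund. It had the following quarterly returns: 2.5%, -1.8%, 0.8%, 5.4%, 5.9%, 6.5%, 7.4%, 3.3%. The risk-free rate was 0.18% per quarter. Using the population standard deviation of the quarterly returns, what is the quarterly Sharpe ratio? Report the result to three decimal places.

r̄ = (2.5 − 1.8 + 0.8 + 5.4 + 5.9 + 6.5 + 7.4 + 3.3) / 8 = 30.00 / 8 = 3.7500%
Σ(r − r̄)² = (2.5 − 3.7500)² + (-1.8 − 3.7500)² + (0.8 − 3.7500)² + … = 69.5000
σ = √[69.5000 / 8] = 2.9475%
Sharpe = (r̄ − rf) / σ = (3.7500 − 0.18) / 2.9475 = 3.5700 / 2.9475 = 1.2112

1.211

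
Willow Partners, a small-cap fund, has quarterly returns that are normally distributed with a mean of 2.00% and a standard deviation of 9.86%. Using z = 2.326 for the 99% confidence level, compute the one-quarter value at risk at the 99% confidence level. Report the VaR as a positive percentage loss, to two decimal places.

20.93

VaR (as % loss) = −(μ − z·σ) = −(2.00% − 2.326 × 9.86%) = −(-20.93436%) = 20.93436%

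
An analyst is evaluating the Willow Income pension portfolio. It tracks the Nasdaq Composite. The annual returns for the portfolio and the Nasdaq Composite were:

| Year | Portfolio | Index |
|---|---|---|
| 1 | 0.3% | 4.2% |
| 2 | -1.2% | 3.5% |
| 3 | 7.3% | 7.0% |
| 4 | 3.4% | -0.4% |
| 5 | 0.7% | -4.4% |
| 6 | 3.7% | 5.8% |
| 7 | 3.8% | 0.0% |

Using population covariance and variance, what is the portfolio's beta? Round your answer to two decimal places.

0.26

r̄p = 2.5714%,  r̄m = 2.2429%
Cov = Σ(rp − r̄p)(rm − r̄m) / 7 = 3.5441
Var(rm) = Σ(rm − r̄m)² / 7 = 13.8339
β = Cov / Var = 3.5441 / 13.8339 = 0.2562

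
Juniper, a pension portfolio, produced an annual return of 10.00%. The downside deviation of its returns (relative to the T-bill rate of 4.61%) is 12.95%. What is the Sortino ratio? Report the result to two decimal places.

Sortino = (Rp − Rf) / σd = (10.00% − 4.61%) / 12.95% = 5.39% / 12.95% = 0.4162

0.42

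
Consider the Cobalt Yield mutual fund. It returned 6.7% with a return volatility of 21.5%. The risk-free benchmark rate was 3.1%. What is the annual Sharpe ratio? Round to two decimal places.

Sharpe = (Rp − Rf) / σp = (6.7% − 3.1%) / 21.5% = 3.60% / 21.5% = 0.1674

0.17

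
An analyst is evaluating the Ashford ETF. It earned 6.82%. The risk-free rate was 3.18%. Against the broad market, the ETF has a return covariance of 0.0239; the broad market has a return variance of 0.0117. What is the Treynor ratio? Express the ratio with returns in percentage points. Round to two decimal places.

1.78

β = Cov / Var = 0.0239 / 0.0117 = 2.0427
Treynor = (Rp − Rf) / β = (6.82% − 3.18%) / 2.0427 = 3.64 / 2.0427 = 1.7820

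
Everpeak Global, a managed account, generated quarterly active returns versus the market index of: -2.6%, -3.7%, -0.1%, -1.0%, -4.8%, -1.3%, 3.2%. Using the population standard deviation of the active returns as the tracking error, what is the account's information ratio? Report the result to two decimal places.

r̄ = (-2.6 − 3.7 − 0.1 − 1 − 4.8 − 1.3 + 3.2) / 7 = -1.4714%
Population σ = √[Σ(r − r̄)² / 7] = √[41.2743 / 7] = √5.8963 = 2.4282%
IR = r̄ / tracking error = -1.4714 / 2.4282 = -0.6060

-0.61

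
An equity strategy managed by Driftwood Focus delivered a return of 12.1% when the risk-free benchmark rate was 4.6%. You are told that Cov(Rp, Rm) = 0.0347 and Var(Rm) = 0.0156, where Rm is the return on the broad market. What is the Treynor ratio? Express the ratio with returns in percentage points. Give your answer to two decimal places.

3.37

β = Cov / Var = 0.0347 / 0.0156 = 2.2244
Treynor = (Rp − Rf) / β = (12.1% − 4.6%) / 2.2244 = 7.50 / 2.2244 = 3.3717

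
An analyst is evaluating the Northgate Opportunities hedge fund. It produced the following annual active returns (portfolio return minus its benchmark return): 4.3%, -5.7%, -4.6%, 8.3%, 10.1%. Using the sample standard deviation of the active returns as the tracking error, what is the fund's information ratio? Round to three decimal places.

r̄ = (4.3 − 5.7 − 4.6 + 8.3 + 10.1) / 5 = 2.4800%
Σ(r − r̄)² = 212.2880; sample σ = √(212.2880/4) = 7.2851%
IR = r̄ / tracking error = 2.4800 / 7.2851 = 0.3404

0.340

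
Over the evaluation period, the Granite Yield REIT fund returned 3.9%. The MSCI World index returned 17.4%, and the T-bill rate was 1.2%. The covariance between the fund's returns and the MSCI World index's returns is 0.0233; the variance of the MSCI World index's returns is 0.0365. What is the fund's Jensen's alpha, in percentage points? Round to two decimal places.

-7.64

β = Cov / Var = 0.0233 / 0.0365 = 0.6384
E[R] = Rf + β(Rm − Rf) = 1.2% + 0.6384 × (17.4% − 1.2%) = 11.5421%
α = Rp − E[R] = 3.9% − 11.5421% = -7.6421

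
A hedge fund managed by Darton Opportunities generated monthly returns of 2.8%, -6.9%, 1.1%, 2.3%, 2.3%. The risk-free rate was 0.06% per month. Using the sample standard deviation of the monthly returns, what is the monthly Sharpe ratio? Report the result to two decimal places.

r̄ = (2.8 − 6.9 + 1.1 + 2.3 + 2.3) / 5 = 0.3200%
Σ(r − r̄)² = (2.8 − 0.3200)² + (-6.9 − 0.3200)² + (1.1 − 0.3200)² + … = 66.7280
σ = √[66.7280 / 4] = 4.0844%
Sharpe = (r̄ − rf) / σ = (0.3200 − 0.06) / 4.0844 = 0.2600 / 4.0844 = 0.0637

0.06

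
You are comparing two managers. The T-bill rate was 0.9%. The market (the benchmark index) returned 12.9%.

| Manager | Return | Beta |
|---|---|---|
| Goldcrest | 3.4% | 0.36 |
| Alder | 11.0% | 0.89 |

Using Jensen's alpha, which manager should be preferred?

Goldcrest: α = 3.4% − [0.9% + 0.36 × (12.9% − 0.9%)] = -1.820
Alder: α = 11.0% − [0.9% + 0.89 × (12.9% − 0.9%)] = -0.580
Highest: Alder (-0.580).

Alder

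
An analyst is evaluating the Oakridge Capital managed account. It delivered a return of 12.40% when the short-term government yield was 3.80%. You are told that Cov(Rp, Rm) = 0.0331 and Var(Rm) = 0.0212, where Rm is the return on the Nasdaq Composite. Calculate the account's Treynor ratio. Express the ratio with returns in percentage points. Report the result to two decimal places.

β = Cov / Var = 0.0331 / 0.0212 = 1.5613
Treynor = (Rp − Rf) / β = (12.40% − 3.80%) / 1.5613 = 8.60 / 1.5613 = 5.5082

5.51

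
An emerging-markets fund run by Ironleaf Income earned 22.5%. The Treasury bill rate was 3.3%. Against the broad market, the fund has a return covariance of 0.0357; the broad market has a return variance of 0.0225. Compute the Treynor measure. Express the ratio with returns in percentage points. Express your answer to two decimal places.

12.10

β = Cov / Var = 0.0357 / 0.0225 = 1.5867
Treynor = (Rp − Rf) / β = (22.5% − 3.3%) / 1.5867 = 19.20 / 1.5867 = 12.1006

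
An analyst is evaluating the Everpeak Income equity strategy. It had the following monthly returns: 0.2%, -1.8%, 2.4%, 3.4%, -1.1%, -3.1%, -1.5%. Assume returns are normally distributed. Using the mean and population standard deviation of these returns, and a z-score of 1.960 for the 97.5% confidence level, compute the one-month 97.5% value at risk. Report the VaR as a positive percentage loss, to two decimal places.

Mean return μ = -1.50 / 7 = -0.2143%
Σ(r − μ)² = 33.3486; population σ = √(33.3486/7) = 2.1827%
VaR = −(μ − z·σ) = −(-0.2143 − 1.960 × 2.1827) = −(-4.4924) = 4.4924%

4.49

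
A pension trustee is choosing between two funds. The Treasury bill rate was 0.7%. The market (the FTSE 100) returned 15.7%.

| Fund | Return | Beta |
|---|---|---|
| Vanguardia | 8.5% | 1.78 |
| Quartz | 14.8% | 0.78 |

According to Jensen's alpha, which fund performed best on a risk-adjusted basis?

Quartz

Vanguardia: α = 8.5% − [0.7% + 1.78 × (15.7% − 0.7%)] = -18.900
Quartz: α = 14.8% − [0.7% + 0.78 × (15.7% − 0.7%)] = 2.400
Highest: Quartz (2.400).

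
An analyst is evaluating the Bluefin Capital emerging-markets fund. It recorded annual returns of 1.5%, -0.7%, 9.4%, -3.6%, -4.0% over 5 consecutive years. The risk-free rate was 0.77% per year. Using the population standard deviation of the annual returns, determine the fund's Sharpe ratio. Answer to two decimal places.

-0.05

r̄ = (1.5 − 0.7 + 9.4 − 3.6 − 4) / 5 = 2.60 / 5 = 0.5200%
Σ(r − r̄)² = (1.5 − 0.5200)² + (-0.7 − 0.5200)² + (9.4 − 0.5200)² + … = 118.7080
population σ = √(118.7080 / 5) = √23.7416 = 4.8725%
Sharpe = (r̄ − rf) / σ = (0.5200 − 0.77) / 4.8725 = -0.2500 / 4.8725 = -0.0513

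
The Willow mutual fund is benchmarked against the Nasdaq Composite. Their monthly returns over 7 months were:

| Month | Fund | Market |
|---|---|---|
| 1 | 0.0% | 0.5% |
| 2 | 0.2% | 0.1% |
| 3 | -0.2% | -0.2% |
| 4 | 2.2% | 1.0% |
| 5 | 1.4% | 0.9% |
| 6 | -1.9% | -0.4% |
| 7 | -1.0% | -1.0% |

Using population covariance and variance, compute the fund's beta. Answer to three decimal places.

r̄p = 0.1000%,  r̄m = 0.1286%
Cov = Σ(rp − r̄p)(rm − r̄m) / 7 = 0.7414
Var(rm) = Σ(rm − r̄m)² / 7 = 0.4506
β = Cov / Var = 0.7414 / 0.4506 = 1.6454

1.645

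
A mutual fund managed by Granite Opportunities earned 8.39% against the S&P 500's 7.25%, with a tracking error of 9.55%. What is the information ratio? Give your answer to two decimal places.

0.12

IR = (Rp − Rb) / TE = (8.39% − 7.25%) / 9.55% = 1.14% / 9.55% = 0.1194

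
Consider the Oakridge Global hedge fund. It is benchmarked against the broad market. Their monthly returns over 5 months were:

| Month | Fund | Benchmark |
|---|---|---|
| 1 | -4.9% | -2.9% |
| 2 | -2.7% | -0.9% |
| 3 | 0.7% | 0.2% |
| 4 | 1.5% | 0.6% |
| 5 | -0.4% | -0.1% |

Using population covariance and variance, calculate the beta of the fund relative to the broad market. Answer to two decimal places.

r̄p = -1.1600%,  r̄m = -0.6200%
Cov = Σ(rp − r̄p)(rm − r̄m) / 5 = 2.8248
Var(rm) = Σ(rm − r̄m)² / 5 = 1.5416
β = Cov / Var = 2.8248 / 1.5416 = 1.8324

1.83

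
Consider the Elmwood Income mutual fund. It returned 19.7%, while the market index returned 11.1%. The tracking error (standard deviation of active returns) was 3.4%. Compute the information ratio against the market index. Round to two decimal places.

2.53

IR = (Rp − Rb) / TE = (19.7% − 11.1%) / 3.4% = 8.60% / 3.4% = 2.5294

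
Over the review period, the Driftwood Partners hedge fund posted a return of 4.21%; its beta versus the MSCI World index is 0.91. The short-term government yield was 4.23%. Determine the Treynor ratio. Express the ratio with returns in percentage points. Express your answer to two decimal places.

-0.02

Treynor = (Rp − Rf) / β = (4.21% − 4.23%) / 0.91 = -0.02 / 0.91 = -0.0220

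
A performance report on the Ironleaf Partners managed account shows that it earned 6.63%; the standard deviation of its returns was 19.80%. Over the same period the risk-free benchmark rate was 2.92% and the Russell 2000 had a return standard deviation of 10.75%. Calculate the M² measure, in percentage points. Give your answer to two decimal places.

4.93

Sharpe = (Rp − Rf) / σp = (6.63% − 2.92%) / 19.80% = 0.1874
M² = Rf + Sharpe × σm = 2.92% + 0.1874 × 10.75% = 4.9346%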